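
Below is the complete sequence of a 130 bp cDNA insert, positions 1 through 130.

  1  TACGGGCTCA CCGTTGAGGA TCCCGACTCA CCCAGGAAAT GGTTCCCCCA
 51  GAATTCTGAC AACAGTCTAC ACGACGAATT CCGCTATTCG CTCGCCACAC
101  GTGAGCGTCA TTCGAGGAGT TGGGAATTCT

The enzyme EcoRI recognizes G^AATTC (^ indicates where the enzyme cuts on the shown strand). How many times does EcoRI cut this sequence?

GAATTC occurs starting at positions 51, 76, 124.
EcoRI cuts at 3 sites.

3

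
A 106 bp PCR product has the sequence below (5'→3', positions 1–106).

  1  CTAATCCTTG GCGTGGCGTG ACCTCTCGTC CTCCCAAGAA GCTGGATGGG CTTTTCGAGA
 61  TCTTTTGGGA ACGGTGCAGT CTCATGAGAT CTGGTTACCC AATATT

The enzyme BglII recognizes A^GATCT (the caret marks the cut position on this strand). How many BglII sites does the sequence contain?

2

AGATCT occurs starting at positions 58, 87.
BglII cuts at 2 sites.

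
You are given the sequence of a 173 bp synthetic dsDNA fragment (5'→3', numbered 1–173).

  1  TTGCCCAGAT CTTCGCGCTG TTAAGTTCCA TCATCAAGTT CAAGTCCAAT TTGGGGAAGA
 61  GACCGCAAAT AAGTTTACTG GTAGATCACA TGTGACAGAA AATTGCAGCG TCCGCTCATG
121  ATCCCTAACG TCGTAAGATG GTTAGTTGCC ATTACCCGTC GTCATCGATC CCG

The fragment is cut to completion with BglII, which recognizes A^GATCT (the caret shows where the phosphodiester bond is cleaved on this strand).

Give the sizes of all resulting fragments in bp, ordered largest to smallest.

166, 7 bp

The BglII site (AGATCT) starts at position 7.
BglII cuts after the first base of each site, so after position 7.
Linear molecule, 1 cut → 2 fragments:
  1–7 → 7 bp
  8–173 → 166 bp
Sorted largest to smallest: 166, 7 bp.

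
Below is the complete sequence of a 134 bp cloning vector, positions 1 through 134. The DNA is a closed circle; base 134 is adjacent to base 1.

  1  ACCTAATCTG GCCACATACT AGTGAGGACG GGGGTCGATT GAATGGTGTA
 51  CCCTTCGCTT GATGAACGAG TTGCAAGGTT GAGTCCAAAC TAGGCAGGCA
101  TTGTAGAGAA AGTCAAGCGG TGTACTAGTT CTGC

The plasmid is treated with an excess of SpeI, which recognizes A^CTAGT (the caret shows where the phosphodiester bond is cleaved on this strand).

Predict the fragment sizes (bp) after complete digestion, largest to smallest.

SpeI sites (ACTAGT) start at positions 18, 124.
SpeI cuts after the first base of each site, so after positions 18, 124.
Circular molecule, 2 cuts → 2 fragments:
  19–124 → 106 bp
  125–134 then 1–18 → 10 + 18 = 28 bp
Sorted largest to smallest: 106, 28 bp.

106, 28 bp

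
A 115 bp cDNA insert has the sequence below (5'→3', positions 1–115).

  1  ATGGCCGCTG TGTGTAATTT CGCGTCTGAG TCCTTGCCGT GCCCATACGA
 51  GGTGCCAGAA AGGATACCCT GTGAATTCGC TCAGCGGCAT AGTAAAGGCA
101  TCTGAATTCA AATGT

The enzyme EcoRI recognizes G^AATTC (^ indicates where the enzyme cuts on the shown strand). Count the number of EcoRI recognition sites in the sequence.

2

GAATTC occurs starting at positions 73, 104.
EcoRI cuts at 2 sites.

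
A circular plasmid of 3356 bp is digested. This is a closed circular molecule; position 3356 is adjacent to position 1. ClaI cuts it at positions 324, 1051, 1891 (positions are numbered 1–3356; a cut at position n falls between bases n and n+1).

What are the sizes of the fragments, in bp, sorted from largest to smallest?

1789, 840, 727 bp

Circular molecule, 3 cuts → 3 fragments:
  1051 − 324 = 727 bp
  1891 − 1051 = 840 bp
  wrap: 3356 − 1891 + 324 = 1789 bp
Sorted largest to smallest: 1789, 840, 727 bp.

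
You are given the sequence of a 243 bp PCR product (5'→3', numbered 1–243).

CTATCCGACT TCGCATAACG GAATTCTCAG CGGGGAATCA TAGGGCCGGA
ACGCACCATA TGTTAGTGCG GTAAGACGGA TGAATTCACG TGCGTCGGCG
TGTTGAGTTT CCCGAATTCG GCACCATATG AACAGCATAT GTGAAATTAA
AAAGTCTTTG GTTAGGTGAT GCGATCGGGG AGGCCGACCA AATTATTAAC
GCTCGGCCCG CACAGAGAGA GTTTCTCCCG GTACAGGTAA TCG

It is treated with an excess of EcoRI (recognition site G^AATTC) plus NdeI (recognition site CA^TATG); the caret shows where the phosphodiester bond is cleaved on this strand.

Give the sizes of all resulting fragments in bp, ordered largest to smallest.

EcoRI sites (GAATTC) start at positions 21, 82, 114.
EcoRI cuts after the first base of each site, so after positions 21, 82, 114.
NdeI sites (CATATG) start at positions 57, 125, 136.
NdeI cuts after base 2 of each site, so after positions 58, 126, 137.
Combined cut positions: 21, 58, 82, 114, 126, 137.
Linear molecule, 6 cuts → 7 fragments:
  1–21 → 21 bp
  22–58 → 37 bp
  59–82 → 24 bp
  83–114 → 32 bp
  115–126 → 12 bp
  127–137 → 11 bp
  138–243 → 106 bp
Sorted largest to smallest: 106, 37, 32, 24, 21, 12, 11 bp.

106, 37, 32, 24, 21, 12, 11 bp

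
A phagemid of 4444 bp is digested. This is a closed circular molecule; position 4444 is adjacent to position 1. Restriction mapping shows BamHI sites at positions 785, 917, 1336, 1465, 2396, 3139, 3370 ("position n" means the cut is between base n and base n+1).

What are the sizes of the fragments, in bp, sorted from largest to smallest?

1859, 931, 743, 419, 231, 132, 129 bp

Circular molecule, 7 cuts → 7 fragments:
  917 − 785 = 132 bp
  1336 − 917 = 419 bp
  1465 − 1336 = 129 bp
  2396 − 1465 = 931 bp
  3139 − 2396 = 743 bp
  3370 − 3139 = 231 bp
  wrap: 4444 − 3370 + 785 = 1859 bp
Sorted largest to smallest: 1859, 931, 743, 419, 231, 132, 129 bp.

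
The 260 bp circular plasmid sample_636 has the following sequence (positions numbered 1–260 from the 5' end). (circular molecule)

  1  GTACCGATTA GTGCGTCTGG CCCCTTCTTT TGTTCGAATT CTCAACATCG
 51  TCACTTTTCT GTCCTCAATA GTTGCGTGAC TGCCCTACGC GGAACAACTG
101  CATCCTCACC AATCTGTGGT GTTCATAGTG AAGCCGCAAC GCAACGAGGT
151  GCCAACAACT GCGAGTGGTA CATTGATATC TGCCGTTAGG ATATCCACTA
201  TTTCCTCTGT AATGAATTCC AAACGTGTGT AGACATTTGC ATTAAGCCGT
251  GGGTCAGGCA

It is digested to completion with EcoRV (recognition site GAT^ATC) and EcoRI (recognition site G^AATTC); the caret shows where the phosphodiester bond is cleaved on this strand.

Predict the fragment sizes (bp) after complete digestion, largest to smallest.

141, 82, 22, 15 bp

EcoRV sites (GATATC) start at positions 175, 190.
EcoRV cuts after base 3 of each site, so after positions 177, 192.
EcoRI sites (GAATTC) start at positions 36, 214.
EcoRI cuts after the first base of each site, so after positions 36, 214.
Combined cut positions: 36, 177, 192, 214.
Circular molecule, 4 cuts → 4 fragments:
  37–177 → 141 bp
  178–192 → 15 bp
  193–214 → 22 bp
  215–260 then 1–36 → 46 + 36 = 82 bp
Sorted largest to smallest: 141, 82, 22, 15 bp.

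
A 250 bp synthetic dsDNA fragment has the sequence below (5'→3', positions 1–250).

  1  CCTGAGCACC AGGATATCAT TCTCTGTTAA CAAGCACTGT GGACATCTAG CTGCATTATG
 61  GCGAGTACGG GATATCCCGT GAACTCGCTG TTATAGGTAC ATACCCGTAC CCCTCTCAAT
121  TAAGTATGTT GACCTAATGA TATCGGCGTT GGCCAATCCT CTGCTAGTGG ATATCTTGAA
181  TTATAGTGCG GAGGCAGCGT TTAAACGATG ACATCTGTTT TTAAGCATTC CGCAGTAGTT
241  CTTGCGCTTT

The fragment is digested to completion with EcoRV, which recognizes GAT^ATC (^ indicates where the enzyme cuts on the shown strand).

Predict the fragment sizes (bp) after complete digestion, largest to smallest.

EcoRV sites (GATATC) start at positions 13, 71, 139, 170.
EcoRV cuts after base 3 of each site, so after positions 15, 73, 141, 172.
Linear molecule, 4 cuts → 5 fragments:
  1–15 → 15 bp
  16–73 → 58 bp
  74–141 → 68 bp
  142–172 → 31 bp
  173–250 → 78 bp
Sorted largest to smallest: 78, 68, 58, 31, 15 bp.

78, 68, 58, 31, 15 bp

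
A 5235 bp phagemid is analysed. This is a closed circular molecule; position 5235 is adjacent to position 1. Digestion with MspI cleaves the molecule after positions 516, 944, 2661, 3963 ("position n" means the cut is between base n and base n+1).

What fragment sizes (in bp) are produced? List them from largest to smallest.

Circular molecule, 4 cuts → 4 fragments:
  944 − 516 = 428 bp
  2661 − 944 = 1717 bp
  3963 − 2661 = 1302 bp
  wrap: 5235 − 3963 + 516 = 1788 bp
Sorted largest to smallest: 1788, 1717, 1302, 428 bp.

1788, 1717, 1302, 428 bp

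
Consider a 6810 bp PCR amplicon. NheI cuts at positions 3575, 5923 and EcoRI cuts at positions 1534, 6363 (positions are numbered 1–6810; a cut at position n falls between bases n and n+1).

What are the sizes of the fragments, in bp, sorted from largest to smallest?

2348, 2041, 1534, 447, 440 bp

Combined cut positions (sorted): 1534, 3575, 5923, 6363.
Linear molecule, 4 cuts → 5 fragments:
  1534 − 0 = 1534 bp
  3575 − 1534 = 2041 bp
  5923 − 3575 = 2348 bp
  6363 − 5923 = 440 bp
  6810 − 6363 = 447 bp
Sorted largest to smallest: 2348, 2041, 1534, 447, 440 bp.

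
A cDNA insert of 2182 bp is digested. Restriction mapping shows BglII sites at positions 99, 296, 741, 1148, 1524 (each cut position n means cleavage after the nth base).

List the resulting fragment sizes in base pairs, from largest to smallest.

658, 445, 407, 376, 197, 99 bp

Linear molecule, 5 cuts → 6 fragments:
  99 − 0 = 99 bp
  296 − 99 = 197 bp
  741 − 296 = 445 bp
  1148 − 741 = 407 bp
  1524 − 1148 = 376 bp
  2182 − 1524 = 658 bp
Sorted largest to smallest: 658, 445, 407, 376, 197, 99 bp.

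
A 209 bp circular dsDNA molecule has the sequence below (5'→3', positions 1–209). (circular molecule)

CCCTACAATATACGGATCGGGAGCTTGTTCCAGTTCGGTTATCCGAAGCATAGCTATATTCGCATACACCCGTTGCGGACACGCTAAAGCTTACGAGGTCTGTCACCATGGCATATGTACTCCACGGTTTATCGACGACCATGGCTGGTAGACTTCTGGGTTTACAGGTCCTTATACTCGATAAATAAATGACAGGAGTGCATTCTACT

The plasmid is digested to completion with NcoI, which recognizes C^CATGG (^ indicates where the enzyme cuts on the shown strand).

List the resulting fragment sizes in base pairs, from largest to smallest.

176, 33 bp

NcoI sites (CCATGG) start at positions 106, 139.
NcoI cuts after the first base of each site, so after positions 106, 139.
Circular molecule, 2 cuts → 2 fragments:
  107–139 → 33 bp
  140–209 then 1–106 → 70 + 106 = 176 bp
Sorted largest to smallest: 176, 33 bp.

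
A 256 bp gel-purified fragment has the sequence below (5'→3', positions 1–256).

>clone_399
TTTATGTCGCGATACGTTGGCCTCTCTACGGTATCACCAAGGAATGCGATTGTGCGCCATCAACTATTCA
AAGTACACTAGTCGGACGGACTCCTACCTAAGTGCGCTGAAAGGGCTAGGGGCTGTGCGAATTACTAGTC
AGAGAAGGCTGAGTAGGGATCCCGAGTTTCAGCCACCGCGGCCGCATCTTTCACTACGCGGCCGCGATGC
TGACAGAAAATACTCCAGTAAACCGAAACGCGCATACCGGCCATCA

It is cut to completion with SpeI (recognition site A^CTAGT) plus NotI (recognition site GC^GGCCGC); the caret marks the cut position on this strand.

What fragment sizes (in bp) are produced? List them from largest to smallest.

77, 57, 57, 45, 20 bp

SpeI sites (ACTAGT) start at positions 77, 134.
SpeI cuts after the first base of each site, so after positions 77, 134.
NotI sites (GCGGCCGC) start at positions 178, 198.
NotI cuts after base 2 of each site, so after positions 179, 199.
Combined cut positions: 77, 134, 179, 199.
Linear molecule, 4 cuts → 5 fragments:
  1–77 → 77 bp
  78–134 → 57 bp
  135–179 → 45 bp
  180–199 → 20 bp
  200–256 → 57 bp
Sorted largest to smallest: 77, 57, 57, 45, 20 bp.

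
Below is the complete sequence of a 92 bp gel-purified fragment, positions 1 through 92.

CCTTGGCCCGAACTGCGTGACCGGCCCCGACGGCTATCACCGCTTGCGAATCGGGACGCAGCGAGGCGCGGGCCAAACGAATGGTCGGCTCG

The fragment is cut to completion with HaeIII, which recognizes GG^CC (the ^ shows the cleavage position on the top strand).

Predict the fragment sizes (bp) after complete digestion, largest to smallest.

48, 20, 18, 6 bp

HaeIII sites (GGCC) start at positions 5, 23, 71.
HaeIII cuts after base 2 of each site, so after positions 6, 24, 72.
Linear molecule, 3 cuts → 4 fragments:
  1–6 → 6 bp
  7–24 → 18 bp
  25–72 → 48 bp
  73–92 → 20 bp
Sorted largest to smallest: 48, 20, 18, 6 bp.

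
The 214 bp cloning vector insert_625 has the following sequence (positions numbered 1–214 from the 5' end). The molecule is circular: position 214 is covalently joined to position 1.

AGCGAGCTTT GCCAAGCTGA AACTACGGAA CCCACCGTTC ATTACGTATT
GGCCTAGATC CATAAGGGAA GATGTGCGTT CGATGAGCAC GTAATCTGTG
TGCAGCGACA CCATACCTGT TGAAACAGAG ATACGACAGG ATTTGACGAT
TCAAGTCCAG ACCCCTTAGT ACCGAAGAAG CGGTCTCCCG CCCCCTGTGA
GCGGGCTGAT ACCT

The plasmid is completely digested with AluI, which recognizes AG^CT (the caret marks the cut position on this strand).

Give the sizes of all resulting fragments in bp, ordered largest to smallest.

204, 10 bp

AluI sites (AGCT) start at positions 5, 15.
AluI cuts after base 2 of each site, so after positions 6, 16.
Circular molecule, 2 cuts → 2 fragments:
  7–16 → 10 bp
  17–214 then 1–6 → 198 + 6 = 204 bp
Sorted largest to smallest: 204, 10 bp.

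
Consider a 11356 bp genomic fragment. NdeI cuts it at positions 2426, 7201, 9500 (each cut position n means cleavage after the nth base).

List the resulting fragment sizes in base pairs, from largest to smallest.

Linear molecule, 3 cuts → 4 fragments:
  2426 − 0 = 2426 bp
  7201 − 2426 = 4775 bp
  9500 − 7201 = 2299 bp
  11356 − 9500 = 1856 bp
Sorted largest to smallest: 4775, 2426, 2299, 1856 bp.

4775, 2426, 2299, 1856 bp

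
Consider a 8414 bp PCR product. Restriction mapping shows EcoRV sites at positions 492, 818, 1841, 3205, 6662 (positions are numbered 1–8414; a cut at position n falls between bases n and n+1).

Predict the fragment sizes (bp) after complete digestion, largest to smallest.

3457, 1752, 1364, 1023, 492, 326 bp

Linear molecule, 5 cuts → 6 fragments:
  492 − 0 = 492 bp
  818 − 492 = 326 bp
  1841 − 818 = 1023 bp
  3205 − 1841 = 1364 bp
  6662 − 3205 = 3457 bp
  8414 − 6662 = 1752 bp
Sorted largest to smallest: 3457, 1752, 1364, 1023, 492, 326 bp.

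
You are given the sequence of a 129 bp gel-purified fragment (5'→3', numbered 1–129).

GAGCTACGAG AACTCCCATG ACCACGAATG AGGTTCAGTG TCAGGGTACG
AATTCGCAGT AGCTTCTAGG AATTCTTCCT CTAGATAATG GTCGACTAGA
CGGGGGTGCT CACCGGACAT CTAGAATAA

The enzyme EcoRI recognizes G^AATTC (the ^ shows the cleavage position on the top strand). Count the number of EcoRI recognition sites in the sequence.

GAATTC occurs starting at positions 50, 70.
EcoRI cuts at 2 sites.

2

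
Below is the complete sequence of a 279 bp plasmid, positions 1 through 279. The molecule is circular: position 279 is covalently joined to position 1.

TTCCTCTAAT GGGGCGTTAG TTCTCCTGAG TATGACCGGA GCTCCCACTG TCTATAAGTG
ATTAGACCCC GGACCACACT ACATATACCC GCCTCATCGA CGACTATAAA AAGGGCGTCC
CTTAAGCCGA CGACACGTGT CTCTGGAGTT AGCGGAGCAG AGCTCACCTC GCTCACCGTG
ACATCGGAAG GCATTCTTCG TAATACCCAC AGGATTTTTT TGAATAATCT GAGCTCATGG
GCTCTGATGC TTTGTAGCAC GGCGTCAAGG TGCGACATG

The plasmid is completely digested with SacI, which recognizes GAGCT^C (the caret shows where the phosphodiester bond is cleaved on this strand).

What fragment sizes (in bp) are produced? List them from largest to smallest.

SacI sites (GAGCTC) start at positions 39, 160, 231.
SacI cuts after base 5 of each site (before the last base), so after positions 43, 164, 235.
Circular molecule, 3 cuts → 3 fragments:
  44–164 → 121 bp
  165–235 → 71 bp
  236–279 then 1–43 → 44 + 43 = 87 bp
Sorted largest to smallest: 121, 87, 71 bp.

121, 87, 71 bp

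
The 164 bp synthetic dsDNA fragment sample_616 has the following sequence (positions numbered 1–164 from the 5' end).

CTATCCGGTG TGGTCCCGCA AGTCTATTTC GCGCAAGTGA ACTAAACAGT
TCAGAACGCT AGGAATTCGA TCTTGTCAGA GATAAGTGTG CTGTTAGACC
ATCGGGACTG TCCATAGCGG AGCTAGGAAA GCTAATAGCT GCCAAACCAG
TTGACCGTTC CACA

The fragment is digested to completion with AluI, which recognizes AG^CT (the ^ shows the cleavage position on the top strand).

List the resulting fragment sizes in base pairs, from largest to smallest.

AluI sites (AGCT) start at positions 121, 130, 137.
AluI cuts after base 2 of each site, so after positions 122, 131, 138.
Linear molecule, 3 cuts → 4 fragments:
  1–122 → 122 bp
  123–131 → 9 bp
  132–138 → 7 bp
  139–164 → 26 bp
Sorted largest to smallest: 122, 26, 9, 7 bp.

122, 26, 9, 7 bp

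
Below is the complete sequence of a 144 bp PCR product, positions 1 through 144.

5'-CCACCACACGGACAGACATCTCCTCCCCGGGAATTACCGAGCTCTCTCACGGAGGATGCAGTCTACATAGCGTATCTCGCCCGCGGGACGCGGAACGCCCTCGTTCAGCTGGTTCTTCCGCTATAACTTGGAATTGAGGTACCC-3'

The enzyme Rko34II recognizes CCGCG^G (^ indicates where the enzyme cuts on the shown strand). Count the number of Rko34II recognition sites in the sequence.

1

CCGCGG occurs starting at position 81.
Rko34II cuts at 1 site.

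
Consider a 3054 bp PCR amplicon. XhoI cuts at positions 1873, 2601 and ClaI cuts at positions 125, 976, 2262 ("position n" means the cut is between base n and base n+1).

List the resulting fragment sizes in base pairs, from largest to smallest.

Combined cut positions (sorted): 125, 976, 1873, 2262, 2601.
Linear molecule, 5 cuts → 6 fragments:
  125 − 0 = 125 bp
  976 − 125 = 851 bp
  1873 − 976 = 897 bp
  2262 − 1873 = 389 bp
  2601 − 2262 = 339 bp
  3054 − 2601 = 453 bp
Sorted largest to smallest: 897, 851, 453, 389, 339, 125 bp.

897, 851, 453, 389, 339, 125 bp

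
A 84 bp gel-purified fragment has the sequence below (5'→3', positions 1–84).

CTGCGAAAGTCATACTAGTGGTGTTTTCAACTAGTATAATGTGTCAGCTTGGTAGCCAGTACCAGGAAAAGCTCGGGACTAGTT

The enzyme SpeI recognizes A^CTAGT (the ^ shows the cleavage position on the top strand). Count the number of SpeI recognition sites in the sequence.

3

ACTAGT occurs starting at positions 14, 30, 78.
SpeI cuts at 3 sites.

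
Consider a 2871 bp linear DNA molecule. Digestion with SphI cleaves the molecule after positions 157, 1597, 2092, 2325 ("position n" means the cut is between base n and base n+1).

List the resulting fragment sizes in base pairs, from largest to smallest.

Linear molecule, 4 cuts → 5 fragments:
  157 − 0 = 157 bp
  1597 − 157 = 1440 bp
  2092 − 1597 = 495 bp
  2325 − 2092 = 233 bp
  2871 − 2325 = 546 bp
Sorted largest to smallest: 1440, 546, 495, 233, 157 bp.

1440, 546, 495, 233, 157 bp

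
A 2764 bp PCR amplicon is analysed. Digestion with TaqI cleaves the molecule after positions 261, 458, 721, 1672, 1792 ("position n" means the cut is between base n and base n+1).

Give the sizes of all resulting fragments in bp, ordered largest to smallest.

Linear molecule, 5 cuts → 6 fragments:
  261 − 0 = 261 bp
  458 − 261 = 197 bp
  721 − 458 = 263 bp
  1672 − 721 = 951 bp
  1792 − 1672 = 120 bp
  2764 − 1792 = 972 bp
Sorted largest to smallest: 972, 951, 263, 261, 197, 120 bp.

972, 951, 263, 261, 197, 120 bp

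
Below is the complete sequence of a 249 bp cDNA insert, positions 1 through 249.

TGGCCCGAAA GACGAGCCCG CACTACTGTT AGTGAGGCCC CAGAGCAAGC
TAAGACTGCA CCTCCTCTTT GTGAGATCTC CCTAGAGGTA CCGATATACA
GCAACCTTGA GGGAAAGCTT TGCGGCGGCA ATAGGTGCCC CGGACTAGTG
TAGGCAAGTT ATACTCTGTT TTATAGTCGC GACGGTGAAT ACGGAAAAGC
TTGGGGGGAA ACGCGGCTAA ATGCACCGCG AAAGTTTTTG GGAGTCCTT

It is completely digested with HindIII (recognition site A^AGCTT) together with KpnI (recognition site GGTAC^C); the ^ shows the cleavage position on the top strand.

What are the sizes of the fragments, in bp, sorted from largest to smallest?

HindIII sites (AAGCTT) start at positions 115, 197.
HindIII cuts after the first base of each site, so after positions 115, 197.
The KpnI site (GGTACC) starts at position 87.
KpnI cuts after base 5 of each site (before the last base), so after position 91.
Combined cut positions: 91, 115, 197.
Linear molecule, 3 cuts → 4 fragments:
  1–91 → 91 bp
  92–115 → 24 bp
  116–197 → 82 bp
  198–249 → 52 bp
Sorted largest to smallest: 91, 82, 52, 24 bp.

91, 82, 52, 24 bp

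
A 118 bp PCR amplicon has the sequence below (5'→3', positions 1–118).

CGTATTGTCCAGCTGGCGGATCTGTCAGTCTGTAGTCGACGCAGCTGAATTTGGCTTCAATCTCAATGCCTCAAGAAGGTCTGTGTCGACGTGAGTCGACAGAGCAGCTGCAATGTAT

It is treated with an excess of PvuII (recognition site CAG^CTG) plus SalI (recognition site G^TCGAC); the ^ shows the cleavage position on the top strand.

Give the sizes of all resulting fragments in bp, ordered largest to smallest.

PvuII sites (CAGCTG) start at positions 10, 42, 105.
PvuII cuts after base 3 of each site, so after positions 12, 44, 107.
SalI sites (GTCGAC) start at positions 35, 85, 95.
SalI cuts after the first base of each site, so after positions 35, 85, 95.
Combined cut positions: 12, 35, 44, 85, 95, 107.
Linear molecule, 6 cuts → 7 fragments:
  1–12 → 12 bp
  13–35 → 23 bp
  36–44 → 9 bp
  45–85 → 41 bp
  86–95 → 10 bp
  96–107 → 12 bp
  108–118 → 11 bp
Sorted largest to smallest: 41, 23, 12, 12, 11, 10, 9 bp.

41, 23, 12, 12, 11, 10, 9 bp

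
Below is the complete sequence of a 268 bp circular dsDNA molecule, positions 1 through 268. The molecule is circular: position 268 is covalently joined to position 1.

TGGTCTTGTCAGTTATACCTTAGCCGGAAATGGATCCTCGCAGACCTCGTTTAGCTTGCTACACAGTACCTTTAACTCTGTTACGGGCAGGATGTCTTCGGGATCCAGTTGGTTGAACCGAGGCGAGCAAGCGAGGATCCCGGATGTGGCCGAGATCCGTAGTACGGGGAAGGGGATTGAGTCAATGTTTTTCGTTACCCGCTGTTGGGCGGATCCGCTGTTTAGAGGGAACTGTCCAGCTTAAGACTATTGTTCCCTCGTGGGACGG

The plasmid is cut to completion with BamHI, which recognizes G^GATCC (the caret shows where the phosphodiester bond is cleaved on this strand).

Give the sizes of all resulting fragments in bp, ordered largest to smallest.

BamHI sites (GGATCC) start at positions 32, 101, 135, 211.
BamHI cuts after the first base of each site, so after positions 32, 101, 135, 211.
Circular molecule, 4 cuts → 4 fragments:
  33–101 → 69 bp
  102–135 → 34 bp
  136–211 → 76 bp
  212–268 then 1–32 → 57 + 32 = 89 bp
Sorted largest to smallest: 89, 76, 69, 34 bp.

89, 76, 69, 34 bp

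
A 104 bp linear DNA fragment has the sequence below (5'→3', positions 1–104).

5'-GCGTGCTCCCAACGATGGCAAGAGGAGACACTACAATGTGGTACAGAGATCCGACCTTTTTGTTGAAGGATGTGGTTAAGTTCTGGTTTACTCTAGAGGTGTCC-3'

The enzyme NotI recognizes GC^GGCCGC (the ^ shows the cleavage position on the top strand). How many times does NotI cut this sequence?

No occurrence of GCGGCCGC is present in the sequence.
NotI does not cut: 0 sites.

0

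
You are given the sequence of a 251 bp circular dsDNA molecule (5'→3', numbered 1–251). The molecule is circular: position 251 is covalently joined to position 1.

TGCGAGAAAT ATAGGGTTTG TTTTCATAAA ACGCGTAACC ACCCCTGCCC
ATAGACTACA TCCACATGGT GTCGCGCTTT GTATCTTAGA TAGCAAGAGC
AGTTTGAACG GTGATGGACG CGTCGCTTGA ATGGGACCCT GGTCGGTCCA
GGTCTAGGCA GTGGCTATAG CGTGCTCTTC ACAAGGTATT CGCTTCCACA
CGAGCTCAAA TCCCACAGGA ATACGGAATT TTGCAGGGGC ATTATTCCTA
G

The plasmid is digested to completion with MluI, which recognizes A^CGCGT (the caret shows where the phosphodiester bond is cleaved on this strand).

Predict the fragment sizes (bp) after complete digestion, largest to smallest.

164, 87 bp

MluI sites (ACGCGT) start at positions 31, 118.
MluI cuts after the first base of each site, so after positions 31, 118.
Circular molecule, 2 cuts → 2 fragments:
  32–118 → 87 bp
  119–251 then 1–31 → 133 + 31 = 164 bp
Sorted largest to smallest: 164, 87 bp.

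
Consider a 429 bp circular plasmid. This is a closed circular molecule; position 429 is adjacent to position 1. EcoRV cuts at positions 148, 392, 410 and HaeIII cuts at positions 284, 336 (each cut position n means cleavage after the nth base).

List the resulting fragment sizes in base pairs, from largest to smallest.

Combined cut positions (sorted): 148, 284, 336, 392, 410.
Circular molecule, 5 cuts → 5 fragments:
  284 − 148 = 136 bp
  336 − 284 = 52 bp
  392 − 336 = 56 bp
  410 − 392 = 18 bp
  wrap: 429 − 410 + 148 = 167 bp
Sorted largest to smallest: 167, 136, 56, 52, 18 bp.

167, 136, 56, 52, 18 bp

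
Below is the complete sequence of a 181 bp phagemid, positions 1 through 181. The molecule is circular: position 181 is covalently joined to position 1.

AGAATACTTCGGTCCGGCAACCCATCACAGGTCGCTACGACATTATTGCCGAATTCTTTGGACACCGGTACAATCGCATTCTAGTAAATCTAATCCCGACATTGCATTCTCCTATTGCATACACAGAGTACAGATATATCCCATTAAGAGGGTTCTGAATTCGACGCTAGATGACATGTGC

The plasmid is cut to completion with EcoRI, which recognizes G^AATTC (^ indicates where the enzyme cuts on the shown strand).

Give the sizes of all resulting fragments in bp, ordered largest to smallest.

106, 75 bp

EcoRI sites (GAATTC) start at positions 51, 157.
EcoRI cuts after the first base of each site, so after positions 51, 157.
Circular molecule, 2 cuts → 2 fragments:
  52–157 → 106 bp
  158–181 then 1–51 → 24 + 51 = 75 bp
Sorted largest to smallest: 106, 75 bp.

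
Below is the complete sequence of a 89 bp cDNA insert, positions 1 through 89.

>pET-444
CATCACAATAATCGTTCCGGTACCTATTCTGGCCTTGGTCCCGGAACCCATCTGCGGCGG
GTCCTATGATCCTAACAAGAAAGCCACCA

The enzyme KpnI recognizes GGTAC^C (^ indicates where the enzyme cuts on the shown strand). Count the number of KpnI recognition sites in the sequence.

1

GGTACC occurs starting at position 19.
KpnI cuts at 1 site.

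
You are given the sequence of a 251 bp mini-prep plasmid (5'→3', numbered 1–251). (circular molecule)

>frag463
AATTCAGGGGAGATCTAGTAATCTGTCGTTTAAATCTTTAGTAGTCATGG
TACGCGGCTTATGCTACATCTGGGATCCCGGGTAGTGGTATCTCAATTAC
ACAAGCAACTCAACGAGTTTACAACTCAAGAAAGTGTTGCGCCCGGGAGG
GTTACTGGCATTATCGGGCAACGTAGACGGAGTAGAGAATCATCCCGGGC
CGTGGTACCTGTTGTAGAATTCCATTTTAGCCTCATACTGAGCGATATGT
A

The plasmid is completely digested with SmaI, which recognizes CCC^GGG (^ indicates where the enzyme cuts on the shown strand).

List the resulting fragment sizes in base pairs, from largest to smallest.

SmaI sites (CCCGGG) start at positions 77, 142, 194.
SmaI cuts after base 3 of each site, so after positions 79, 144, 196.
Circular molecule, 3 cuts → 3 fragments:
  80–144 → 65 bp
  145–196 → 52 bp
  197–251 then 1–79 → 55 + 79 = 134 bp
Sorted largest to smallest: 134, 65, 52 bp.

134, 65, 52 bp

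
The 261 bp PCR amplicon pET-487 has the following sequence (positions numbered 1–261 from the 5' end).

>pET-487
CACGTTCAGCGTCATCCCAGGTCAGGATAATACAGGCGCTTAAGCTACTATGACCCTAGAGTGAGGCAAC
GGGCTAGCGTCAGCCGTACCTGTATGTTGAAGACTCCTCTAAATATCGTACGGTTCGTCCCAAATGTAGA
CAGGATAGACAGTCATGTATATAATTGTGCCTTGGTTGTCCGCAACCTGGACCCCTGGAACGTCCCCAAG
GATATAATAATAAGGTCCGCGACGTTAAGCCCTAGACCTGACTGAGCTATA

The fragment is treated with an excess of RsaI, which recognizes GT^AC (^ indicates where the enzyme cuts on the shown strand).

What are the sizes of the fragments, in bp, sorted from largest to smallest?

RsaI sites (GTAC) start at positions 86, 118.
RsaI cuts after base 2 of each site, so after positions 87, 119.
Linear molecule, 2 cuts → 3 fragments:
  1–87 → 87 bp
  88–119 → 32 bp
  120–261 → 142 bp
Sorted largest to smallest: 142, 87, 32 bp.

142, 87, 32 bp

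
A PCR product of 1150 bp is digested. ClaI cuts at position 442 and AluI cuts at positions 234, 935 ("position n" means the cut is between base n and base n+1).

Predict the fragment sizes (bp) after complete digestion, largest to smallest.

Combined cut positions (sorted): 234, 442, 935.
Linear molecule, 3 cuts → 4 fragments:
  234 − 0 = 234 bp
  442 − 234 = 208 bp
  935 − 442 = 493 bp
  1150 − 935 = 215 bp
Sorted largest to smallest: 493, 234, 215, 208 bp.

493, 234, 215, 208 bp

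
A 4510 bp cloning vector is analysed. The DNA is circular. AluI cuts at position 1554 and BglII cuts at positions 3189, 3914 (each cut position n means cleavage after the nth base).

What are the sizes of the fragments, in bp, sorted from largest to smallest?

2150, 1635, 725 bp

Combined cut positions (sorted): 1554, 3189, 3914.
Circular molecule, 3 cuts → 3 fragments:
  3189 − 1554 = 1635 bp
  3914 − 3189 = 725 bp
  wrap: 4510 − 3914 + 1554 = 2150 bp
Sorted largest to smallest: 2150, 1635, 725 bp.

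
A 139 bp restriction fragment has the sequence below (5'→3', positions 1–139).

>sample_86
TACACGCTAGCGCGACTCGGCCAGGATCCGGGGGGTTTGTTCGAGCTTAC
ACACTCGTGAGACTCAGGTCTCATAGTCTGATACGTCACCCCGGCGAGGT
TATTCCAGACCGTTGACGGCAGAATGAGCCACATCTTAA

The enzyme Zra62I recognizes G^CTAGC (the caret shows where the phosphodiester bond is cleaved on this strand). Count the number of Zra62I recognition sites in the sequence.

GCTAGC occurs starting at position 6.
Zra62I cuts at 1 site.

1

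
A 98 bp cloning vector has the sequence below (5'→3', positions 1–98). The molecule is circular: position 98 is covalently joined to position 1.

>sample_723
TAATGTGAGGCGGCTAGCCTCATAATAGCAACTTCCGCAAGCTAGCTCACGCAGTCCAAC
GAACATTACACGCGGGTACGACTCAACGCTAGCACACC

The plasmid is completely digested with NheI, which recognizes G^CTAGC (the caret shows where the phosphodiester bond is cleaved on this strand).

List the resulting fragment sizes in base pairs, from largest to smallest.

NheI sites (GCTAGC) start at positions 13, 41, 88.
NheI cuts after the first base of each site, so after positions 13, 41, 88.
Circular molecule, 3 cuts → 3 fragments:
  14–41 → 28 bp
  42–88 → 47 bp
  89–98 then 1–13 → 10 + 13 = 23 bp
Sorted largest to smallest: 47, 28, 23 bp.

47, 28, 23 bp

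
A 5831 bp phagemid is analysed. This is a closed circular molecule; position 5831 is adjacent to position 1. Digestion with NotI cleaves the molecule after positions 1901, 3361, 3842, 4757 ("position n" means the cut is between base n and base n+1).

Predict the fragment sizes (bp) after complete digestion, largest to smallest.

2975, 1460, 915, 481 bp

Circular molecule, 4 cuts → 4 fragments:
  3361 − 1901 = 1460 bp
  3842 − 3361 = 481 bp
  4757 − 3842 = 915 bp
  wrap: 5831 − 4757 + 1901 = 2975 bp
Sorted largest to smallest: 2975, 1460, 915, 481 bp.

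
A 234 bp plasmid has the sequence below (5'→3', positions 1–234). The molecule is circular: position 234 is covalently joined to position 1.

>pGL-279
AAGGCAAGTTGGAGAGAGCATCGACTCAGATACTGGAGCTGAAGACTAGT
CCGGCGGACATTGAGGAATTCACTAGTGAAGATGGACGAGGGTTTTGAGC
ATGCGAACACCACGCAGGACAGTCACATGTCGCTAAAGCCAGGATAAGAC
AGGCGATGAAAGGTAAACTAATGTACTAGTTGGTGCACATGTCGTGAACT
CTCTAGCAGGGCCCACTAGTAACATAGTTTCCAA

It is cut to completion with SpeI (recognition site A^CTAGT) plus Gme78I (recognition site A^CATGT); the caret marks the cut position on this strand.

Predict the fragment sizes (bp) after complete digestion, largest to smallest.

SpeI sites (ACTAGT) start at positions 45, 72, 175, 215.
SpeI cuts after the first base of each site, so after positions 45, 72, 175, 215.
Gme78I sites (ACATGT) start at positions 125, 187.
Gme78I cuts after the first base of each site, so after positions 125, 187.
Combined cut positions: 45, 72, 125, 175, 187, 215.
Circular molecule, 6 cuts → 6 fragments:
  46–72 → 27 bp
  73–125 → 53 bp
  126–175 → 50 bp
  176–187 → 12 bp
  188–215 → 28 bp
  216–234 then 1–45 → 19 + 45 = 64 bp
Sorted largest to smallest: 64, 53, 50, 28, 27, 12 bp.

64, 53, 50, 28, 27, 12 bp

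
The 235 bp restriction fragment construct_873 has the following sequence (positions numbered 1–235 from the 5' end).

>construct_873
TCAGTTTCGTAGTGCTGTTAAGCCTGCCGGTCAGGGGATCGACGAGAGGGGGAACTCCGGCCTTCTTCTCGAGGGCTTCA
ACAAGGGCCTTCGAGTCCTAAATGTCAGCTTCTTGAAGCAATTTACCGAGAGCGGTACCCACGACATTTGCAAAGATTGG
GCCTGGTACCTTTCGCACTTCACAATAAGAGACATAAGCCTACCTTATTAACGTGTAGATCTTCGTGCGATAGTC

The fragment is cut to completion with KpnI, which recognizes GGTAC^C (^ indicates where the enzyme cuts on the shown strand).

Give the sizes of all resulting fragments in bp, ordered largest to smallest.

KpnI sites (GGTACC) start at positions 134, 165.
KpnI cuts after base 5 of each site (before the last base), so after positions 138, 169.
Linear molecule, 2 cuts → 3 fragments:
  1–138 → 138 bp
  139–169 → 31 bp
  170–235 → 66 bp
Sorted largest to smallest: 138, 66, 31 bp.

138, 66, 31 bp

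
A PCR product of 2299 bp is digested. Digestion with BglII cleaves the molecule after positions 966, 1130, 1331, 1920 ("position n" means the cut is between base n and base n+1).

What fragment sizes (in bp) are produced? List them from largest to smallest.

966, 589, 379, 201, 164 bp

Linear molecule, 4 cuts → 5 fragments:
  966 − 0 = 966 bp
  1130 − 966 = 164 bp
  1331 − 1130 = 201 bp
  1920 − 1331 = 589 bp
  2299 − 1920 = 379 bp
Sorted largest to smallest: 966, 589, 379, 201, 164 bp.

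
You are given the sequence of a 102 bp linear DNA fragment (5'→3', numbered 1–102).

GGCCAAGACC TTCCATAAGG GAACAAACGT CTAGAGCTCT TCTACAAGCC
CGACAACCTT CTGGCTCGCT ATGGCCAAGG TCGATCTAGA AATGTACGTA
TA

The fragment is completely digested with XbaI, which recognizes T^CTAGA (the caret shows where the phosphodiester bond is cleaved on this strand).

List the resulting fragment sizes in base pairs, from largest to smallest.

55, 30, 17 bp

XbaI sites (TCTAGA) start at positions 30, 85.
XbaI cuts after the first base of each site, so after positions 30, 85.
Linear molecule, 2 cuts → 3 fragments:
  1–30 → 30 bp
  31–85 → 55 bp
  86–102 → 17 bp
Sorted largest to smallest: 55, 30, 17 bp.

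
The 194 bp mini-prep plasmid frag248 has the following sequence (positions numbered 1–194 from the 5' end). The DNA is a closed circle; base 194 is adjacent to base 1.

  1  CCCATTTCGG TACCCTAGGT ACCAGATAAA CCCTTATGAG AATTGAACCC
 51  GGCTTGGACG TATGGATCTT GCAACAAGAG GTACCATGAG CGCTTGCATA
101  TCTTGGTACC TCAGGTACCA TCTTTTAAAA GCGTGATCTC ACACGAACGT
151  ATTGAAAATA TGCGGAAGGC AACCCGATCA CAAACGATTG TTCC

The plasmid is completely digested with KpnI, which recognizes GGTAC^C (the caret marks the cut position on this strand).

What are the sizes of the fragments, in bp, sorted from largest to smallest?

KpnI sites (GGTACC) start at positions 9, 18, 80, 105, 114.
KpnI cuts after base 5 of each site (before the last base), so after positions 13, 22, 84, 109, 118.
Circular molecule, 5 cuts → 5 fragments:
  14–22 → 9 bp
  23–84 → 62 bp
  85–109 → 25 bp
  110–118 → 9 bp
  119–194 then 1–13 → 76 + 13 = 89 bp
Sorted largest to smallest: 89, 62, 25, 9, 9 bp.

89, 62, 25, 9, 9 bp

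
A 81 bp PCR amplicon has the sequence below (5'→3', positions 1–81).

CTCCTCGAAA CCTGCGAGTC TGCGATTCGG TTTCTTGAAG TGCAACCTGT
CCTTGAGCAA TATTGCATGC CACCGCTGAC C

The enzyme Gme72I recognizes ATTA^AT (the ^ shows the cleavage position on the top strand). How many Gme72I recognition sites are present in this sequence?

No occurrence of ATTAAT is present in the sequence.
Gme72I does not cut: 0 sites.

0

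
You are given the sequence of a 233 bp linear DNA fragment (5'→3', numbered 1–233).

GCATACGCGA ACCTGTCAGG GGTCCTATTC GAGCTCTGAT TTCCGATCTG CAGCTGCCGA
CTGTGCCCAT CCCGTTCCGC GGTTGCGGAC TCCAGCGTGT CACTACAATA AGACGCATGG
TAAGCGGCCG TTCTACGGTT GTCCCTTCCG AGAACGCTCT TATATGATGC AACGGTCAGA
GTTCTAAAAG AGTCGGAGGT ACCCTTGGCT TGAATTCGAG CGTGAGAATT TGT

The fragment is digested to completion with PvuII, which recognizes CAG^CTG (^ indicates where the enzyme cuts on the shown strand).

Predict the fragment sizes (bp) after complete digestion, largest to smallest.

180, 53 bp

The PvuII site (CAGCTG) starts at position 51.
PvuII cuts after base 3 of each site, so after position 53.
Linear molecule, 1 cut → 2 fragments:
  1–53 → 53 bp
  54–233 → 180 bp
Sorted largest to smallest: 180, 53 bp.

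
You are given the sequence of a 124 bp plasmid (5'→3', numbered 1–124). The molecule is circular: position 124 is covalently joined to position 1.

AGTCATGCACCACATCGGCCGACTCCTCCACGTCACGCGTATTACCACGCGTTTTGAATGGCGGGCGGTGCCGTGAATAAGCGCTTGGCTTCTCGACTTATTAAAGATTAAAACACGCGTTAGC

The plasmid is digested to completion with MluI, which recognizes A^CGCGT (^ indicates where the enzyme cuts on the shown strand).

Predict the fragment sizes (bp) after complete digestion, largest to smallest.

MluI sites (ACGCGT) start at positions 35, 47, 115.
MluI cuts after the first base of each site, so after positions 35, 47, 115.
Circular molecule, 3 cuts → 3 fragments:
  36–47 → 12 bp
  48–115 → 68 bp
  116–124 then 1–35 → 9 + 35 = 44 bp
Sorted largest to smallest: 68, 44, 12 bp.

68, 44, 12 bp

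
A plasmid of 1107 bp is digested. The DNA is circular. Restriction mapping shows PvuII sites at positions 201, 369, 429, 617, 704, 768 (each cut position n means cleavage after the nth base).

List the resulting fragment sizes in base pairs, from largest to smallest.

540, 188, 168, 87, 64, 60 bp

Circular molecule, 6 cuts → 6 fragments:
  369 − 201 = 168 bp
  429 − 369 = 60 bp
  617 − 429 = 188 bp
  704 − 617 = 87 bp
  768 − 704 = 64 bp
  wrap: 1107 − 768 + 201 = 540 bp
Sorted largest to smallest: 540, 188, 168, 87, 64, 60 bp.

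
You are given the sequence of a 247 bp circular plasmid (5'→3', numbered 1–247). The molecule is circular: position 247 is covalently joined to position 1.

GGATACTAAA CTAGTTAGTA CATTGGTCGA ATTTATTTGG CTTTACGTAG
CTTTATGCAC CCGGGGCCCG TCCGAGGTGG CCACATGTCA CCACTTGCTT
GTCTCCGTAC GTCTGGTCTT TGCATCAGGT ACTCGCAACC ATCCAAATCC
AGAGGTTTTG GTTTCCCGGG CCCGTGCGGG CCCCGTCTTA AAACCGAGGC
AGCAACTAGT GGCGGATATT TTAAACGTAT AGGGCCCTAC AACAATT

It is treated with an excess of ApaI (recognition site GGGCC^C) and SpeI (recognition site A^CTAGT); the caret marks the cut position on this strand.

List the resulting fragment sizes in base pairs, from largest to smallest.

ApaI sites (GGGCCC) start at positions 64, 168, 178, 232.
ApaI cuts after base 5 of each site (before the last base), so after positions 68, 172, 182, 236.
SpeI sites (ACTAGT) start at positions 10, 205.
SpeI cuts after the first base of each site, so after positions 10, 205.
Combined cut positions: 10, 68, 172, 182, 205, 236.
Circular molecule, 6 cuts → 6 fragments:
  11–68 → 58 bp
  69–172 → 104 bp
  173–182 → 10 bp
  183–205 → 23 bp
  206–236 → 31 bp
  237–247 then 1–10 → 11 + 10 = 21 bp
Sorted largest to smallest: 104, 58, 31, 23, 21, 10 bp.

104, 58, 31, 23, 21, 10 bp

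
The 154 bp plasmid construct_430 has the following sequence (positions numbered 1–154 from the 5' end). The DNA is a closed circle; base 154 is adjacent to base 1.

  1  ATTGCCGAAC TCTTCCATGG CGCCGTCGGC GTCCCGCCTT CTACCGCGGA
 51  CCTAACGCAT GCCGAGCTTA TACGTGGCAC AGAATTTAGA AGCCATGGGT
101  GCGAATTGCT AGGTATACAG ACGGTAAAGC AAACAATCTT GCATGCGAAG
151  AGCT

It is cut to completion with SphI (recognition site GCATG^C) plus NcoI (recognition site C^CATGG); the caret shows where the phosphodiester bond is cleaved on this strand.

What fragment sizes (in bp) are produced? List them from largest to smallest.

SphI sites (GCATGC) start at positions 57, 141.
SphI cuts after base 5 of each site (before the last base), so after positions 61, 145.
NcoI sites (CCATGG) start at positions 15, 93.
NcoI cuts after the first base of each site, so after positions 15, 93.
Combined cut positions: 15, 61, 93, 145.
Circular molecule, 4 cuts → 4 fragments:
  16–61 → 46 bp
  62–93 → 32 bp
  94–145 → 52 bp
  146–154 then 1–15 → 9 + 15 = 24 bp
Sorted largest to smallest: 52, 46, 32, 24 bp.

52, 46, 32, 24 bp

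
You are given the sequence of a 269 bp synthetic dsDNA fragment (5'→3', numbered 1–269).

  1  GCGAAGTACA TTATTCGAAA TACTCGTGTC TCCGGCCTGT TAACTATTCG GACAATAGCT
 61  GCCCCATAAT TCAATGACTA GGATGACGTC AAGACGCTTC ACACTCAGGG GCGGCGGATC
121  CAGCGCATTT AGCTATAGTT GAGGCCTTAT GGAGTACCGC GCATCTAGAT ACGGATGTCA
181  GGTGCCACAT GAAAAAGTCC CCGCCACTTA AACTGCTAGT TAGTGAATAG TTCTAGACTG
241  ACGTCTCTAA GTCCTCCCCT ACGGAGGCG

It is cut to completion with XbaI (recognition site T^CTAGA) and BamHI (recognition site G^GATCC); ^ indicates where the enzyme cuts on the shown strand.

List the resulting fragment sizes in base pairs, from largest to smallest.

116, 68, 48, 37 bp

XbaI sites (TCTAGA) start at positions 164, 232.
XbaI cuts after the first base of each site, so after positions 164, 232.
The BamHI site (GGATCC) starts at position 116.
BamHI cuts after the first base of each site, so after position 116.
Combined cut positions: 116, 164, 232.
Linear molecule, 3 cuts → 4 fragments:
  1–116 → 116 bp
  117–164 → 48 bp
  165–232 → 68 bp
  233–269 → 37 bp
Sorted largest to smallest: 116, 68, 48, 37 bp.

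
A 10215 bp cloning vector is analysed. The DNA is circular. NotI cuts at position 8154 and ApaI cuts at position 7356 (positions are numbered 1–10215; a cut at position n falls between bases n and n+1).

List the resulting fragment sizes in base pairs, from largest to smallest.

9417, 798 bp

Combined cut positions (sorted): 7356, 8154.
Circular molecule, 2 cuts → 2 fragments:
  8154 − 7356 = 798 bp
  wrap: 10215 − 8154 + 7356 = 9417 bp
Sorted largest to smallest: 9417, 798 bp.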